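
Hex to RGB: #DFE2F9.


DF → 223 (R)
E2 → 226 (G)
F9 → 249 (B)
= RGB(223, 226, 249)


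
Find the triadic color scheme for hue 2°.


Triadic: equally spaced at 120° intervals
H1 = 2°
H2 = (2 + 120) mod 360 = 122°
H3 = (2 + 240) mod 360 = 242°
Triadic = 2°, 122°, 242°


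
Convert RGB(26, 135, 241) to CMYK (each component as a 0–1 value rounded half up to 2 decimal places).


R'=26/255≈0.1020, G'=135/255≈0.5294, B'=241/255≈0.9451
K = 1 - max(R',G',B') = 1 - 241/255 = 14/255 = 0.05490… → 0.05
(1-R'-K)/(1-K) simplifies to (max-R)/max with max = 241:
C = (241-26)/241 = 215/241 = 0.89211… → 0.89
M = (241-135)/241 = 106/241 = 0.43983… → 0.44
Y = (241-241)/241 = 0/241 = 0 → 0.00
= CMYK(0.89, 0.44, 0.00, 0.05)


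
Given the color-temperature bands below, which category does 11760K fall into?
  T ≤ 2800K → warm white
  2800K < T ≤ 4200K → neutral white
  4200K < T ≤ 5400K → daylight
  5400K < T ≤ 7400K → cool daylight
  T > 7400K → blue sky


Temperature: 11760K
11760K > 7400K → blue sky
Classification: blue sky


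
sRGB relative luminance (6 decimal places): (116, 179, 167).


Linearize each channel (sRGB transfer function): c = v/255; c_lin = c/12.92 if c ≤ 0.04045, else ((c+0.055)/1.055)^2.4
  R: 116/255 ≈ 0.454902 > 0.04045 → ((0.454902+0.055)/1.055)^2.4 ≈ 0.174647
  G: 179/255 ≈ 0.701961 > 0.04045 → ((0.701961+0.055)/1.055)^2.4 ≈ 0.450786
  B: 167/255 ≈ 0.654902 > 0.04045 → ((0.654902+0.055)/1.055)^2.4 ≈ 0.386429
R_lin = 0.174647, G_lin = 0.450786, B_lin = 0.386429
L = 0.2126×R + 0.7152×G + 0.0722×B
L = 0.2126×0.174647 + 0.7152×0.450786 + 0.0722×0.386429
L ≈ 0.387432


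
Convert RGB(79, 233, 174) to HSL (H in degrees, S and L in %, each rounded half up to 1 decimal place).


Normalize: R'=79/255≈0.3098, G'=233/255≈0.9137, B'=174/255≈0.6824
Max=233/255, Min=79/255, Δ=Max-Min=154/255
L = (Max+Min)/2 = (233+79)/510 = 312/510 = 0.61176… → L = 61.2%
L > 0.5 → S = Δ/(2-Max-Min) = 154/(510-233-79) = 154/198 = 0.77777… → S = 77.8%
(the 1/255 factors cancel in S and H, so raw channel differences can be used)
Max is G' → H = 60 × ((B-R)/Δ + 2) = 60 × ((174-79)/154 + 2)
  95/154 + 2 = 0.6168… + 2 = 2.6168…
  H = 60 × 2.6168… = 157.012…° → H = 157.0°
= HSL(157.0°, 77.8%, 61.2%)


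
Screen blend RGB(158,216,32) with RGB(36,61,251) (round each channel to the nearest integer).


Screen: C = 255 - (255-A)×(255-B)/255, rounded to nearest integer
R: 255 - (255-158)×(255-36)/255 = 255 - 21243/255 ≈ 255 - 83.306 = 171.694 → 172
G: 255 - (255-216)×(255-61)/255 = 255 - 7566/255 ≈ 255 - 29.671 = 225.329 → 225
B: 255 - (255-32)×(255-251)/255 = 255 - 892/255 ≈ 255 - 3.498 = 251.502 → 252
= RGB(172, 225, 252)


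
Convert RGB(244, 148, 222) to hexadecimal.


R = 244 → F4 (hex)
G = 148 → 94 (hex)
B = 222 → DE (hex)
Hex = #F494DE


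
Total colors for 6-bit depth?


Colors = 2^bits = 2^6
= 64 colors


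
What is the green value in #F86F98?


Color: #F86F98
R = F8 = 248
G = 6F = 111
B = 98 = 152
Green = 111


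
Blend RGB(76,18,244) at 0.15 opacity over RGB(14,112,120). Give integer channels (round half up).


C = α×F + (1-α)×B, with 1-α = 0.85
R: 0.15×76 + 0.85×14 = 11.40 + 11.90 = 23.30 → 23
G: 0.15×18 + 0.85×112 = 2.70 + 95.20 = 97.90 → 98
B: 0.15×244 + 0.85×120 = 36.60 + 102.00 = 138.60 → 139
= RGB(23, 98, 139)


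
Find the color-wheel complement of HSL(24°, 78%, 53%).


Complement = opposite side of color wheel = hue + 180°
H' = (24 + 180) mod 360 = 204°
S and L unchanged.
= HSL(204°, 78%, 53%)


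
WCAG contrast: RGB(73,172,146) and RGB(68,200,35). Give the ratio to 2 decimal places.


Linearize each sRGB channel c=v/255: c/12.92 if c ≤ 0.04045 else ((c+0.055)/1.055)^2.4
L = 0.2126×R_lin + 0.7152×G_lin + 0.0722×B_lin
Color 1 (73,172,146):
  R=73: 73/255≈0.2863 > 0.04045 → ((0.2863+0.055)/1.055)^2.4 ≈ 0.06663
  G=172: 172/255≈0.6745 > 0.04045 → ((0.6745+0.055)/1.055)^2.4 ≈ 0.41254
  B=146: 146/255≈0.5725 > 0.04045 → ((0.5725+0.055)/1.055)^2.4 ≈ 0.28744
  L1 = 0.2126×0.06663 + 0.7152×0.41254 + 0.0722×0.28744 ≈ 0.32997
Color 2 (68,200,35):
  R=68: 68/255≈0.2667 > 0.04045 → ((0.2667+0.055)/1.055)^2.4 ≈ 0.05781
  G=200: 200/255≈0.7843 > 0.04045 → ((0.7843+0.055)/1.055)^2.4 ≈ 0.57758
  B=35: 35/255≈0.1373 > 0.04045 → ((0.1373+0.055)/1.055)^2.4 ≈ 0.01681
  L2 = 0.2126×0.05781 + 0.7152×0.57758 + 0.0722×0.01681 ≈ 0.42659
Lighter = 0.42659, Darker = 0.32997
Ratio = (L_lighter + 0.05) / (L_darker + 0.05)
Ratio = (0.42659 + 0.05) / (0.32997 + 0.05) = 0.47659 / 0.37997 ≈ 1.2543
Ratio ≈ 1.25:1


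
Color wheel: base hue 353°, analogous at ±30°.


Base hue: 353°
Left analog: (353 - 30) mod 360 = 323°
Right analog: (353 + 30) mod 360 = 23°
Analogous hues = 323° and 23°


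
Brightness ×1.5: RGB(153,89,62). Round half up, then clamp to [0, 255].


Multiply each channel by 1.5, round half up, clamp to [0, 255]
R: 153×1.5 = 229.5 → round → 230
G: 89×1.5 = 133.5 → round → 134
B: 62×1.5 = 93
= RGB(230, 134, 93)


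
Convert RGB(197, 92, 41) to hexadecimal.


R = 197 → C5 (hex)
G = 92 → 5C (hex)
B = 41 → 29 (hex)
Hex = #C55C29


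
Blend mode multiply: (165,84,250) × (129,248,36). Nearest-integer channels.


Multiply: C = A×B/255, rounded to nearest integer
R: 165×129/255 = 21285/255 ≈ 83.471 → 83
G: 84×248/255 = 20832/255 ≈ 81.694 → 82
B: 250×36/255 = 9000/255 ≈ 35.294 → 35
= RGB(83, 82, 35)


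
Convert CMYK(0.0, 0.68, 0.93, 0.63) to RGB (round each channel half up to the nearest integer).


R = 255 × (1-C) × (1-K) = 255 × 1.00 × 0.37 = 94.35 → 94
G = 255 × (1-M) × (1-K) = 255 × 0.32 × 0.37 = 30.192 → 30
B = 255 × (1-Y) × (1-K) = 255 × 0.07 × 0.37 = 6.6045 → 7
= RGB(94, 30, 7)


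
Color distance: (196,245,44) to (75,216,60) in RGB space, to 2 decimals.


d = √[(R₁-R₂)² + (G₁-G₂)² + (B₁-B₂)²]
d = √[(196-75)² + (245-216)² + (44-60)²]
d = √[14641 + 841 + 256]
d = √15738
d ≈ 125.45


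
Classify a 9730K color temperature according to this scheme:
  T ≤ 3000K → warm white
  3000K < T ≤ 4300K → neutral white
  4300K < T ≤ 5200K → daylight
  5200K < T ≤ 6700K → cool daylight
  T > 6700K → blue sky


Temperature: 9730K
9730K > 6700K → blue sky
Classification: blue sky


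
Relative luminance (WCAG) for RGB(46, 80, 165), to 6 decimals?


Linearize each channel (sRGB transfer function): c = v/255; c_lin = c/12.92 if c ≤ 0.04045, else ((c+0.055)/1.055)^2.4
  R: 46/255 ≈ 0.180392 > 0.04045 → ((0.180392+0.055)/1.055)^2.4 ≈ 0.027321
  G: 80/255 ≈ 0.313725 > 0.04045 → ((0.313725+0.055)/1.055)^2.4 ≈ 0.080220
  B: 165/255 ≈ 0.647059 > 0.04045 → ((0.647059+0.055)/1.055)^2.4 ≈ 0.376262
R_lin = 0.027321, G_lin = 0.080220, B_lin = 0.376262
L = 0.2126×R + 0.7152×G + 0.0722×B
L = 0.2126×0.027321 + 0.7152×0.080220 + 0.0722×0.376262
L ≈ 0.090348


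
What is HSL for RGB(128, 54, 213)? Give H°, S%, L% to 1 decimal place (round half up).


Normalize: R'=128/255≈0.5020, G'=54/255≈0.2118, B'=213/255≈0.8353
Max=213/255, Min=54/255, Δ=Max-Min=159/255
L = (Max+Min)/2 = (213+54)/510 = 267/510 = 0.52352… → L = 52.4%
L > 0.5 → S = Δ/(2-Max-Min) = 159/(510-213-54) = 159/243 = 0.65432… → S = 65.4%
(the 1/255 factors cancel in S and H, so raw channel differences can be used)
Max is B' → H = 60 × ((R-G)/Δ + 4) = 60 × ((128-54)/159 + 4)
  74/159 + 4 = 0.4654… + 4 = 4.4654…
  H = 60 × 4.4654… = 267.924…° → H = 267.9°
= HSL(267.9°, 65.4%, 52.4%)


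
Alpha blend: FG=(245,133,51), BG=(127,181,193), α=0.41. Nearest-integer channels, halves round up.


C = α×F + (1-α)×B, with 1-α = 0.59
R: 0.41×245 + 0.59×127 = 100.45 + 74.93 = 175.38 → 175
G: 0.41×133 + 0.59×181 = 54.53 + 106.79 = 161.32 → 161
B: 0.41×51 + 0.59×193 = 20.91 + 113.87 = 134.78 → 135
= RGB(175, 161, 135)


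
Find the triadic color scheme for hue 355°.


Triadic: equally spaced at 120° intervals
H1 = 355°
H2 = (355 + 120) mod 360 = 115°
H3 = (355 + 240) mod 360 = 235°
Triadic = 355°, 115°, 235°


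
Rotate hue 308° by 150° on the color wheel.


New hue = (H + rotation) mod 360
New hue = (308 + 150) mod 360
= 458 mod 360
= 98°


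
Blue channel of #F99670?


Color: #F99670
R = F9 = 249
G = 96 = 150
B = 70 = 112
Blue = 112


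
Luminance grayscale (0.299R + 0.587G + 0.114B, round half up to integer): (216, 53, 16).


Gray = 0.299×R + 0.587×G + 0.114×B
Gray = 0.299×216 + 0.587×53 + 0.114×16
Gray = 64.584 + 31.111 + 1.824
Gray = 97.519 → round half up → 98
Gray = 98


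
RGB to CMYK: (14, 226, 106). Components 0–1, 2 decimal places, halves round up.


R'=14/255≈0.0549, G'=226/255≈0.8863, B'=106/255≈0.4157
K = 1 - max(R',G',B') = 1 - 226/255 = 29/255 = 0.11372… → 0.11
(1-R'-K)/(1-K) simplifies to (max-R)/max with max = 226:
C = (226-14)/226 = 212/226 = 0.93805… → 0.94
M = (226-226)/226 = 0/226 = 0 → 0.00
Y = (226-106)/226 = 120/226 = 0.53097… → 0.53
= CMYK(0.94, 0.00, 0.53, 0.11)


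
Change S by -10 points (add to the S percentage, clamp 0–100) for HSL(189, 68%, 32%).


Original S = 68%
Adjustment = -10 percentage points
New S = 68 + (-10) = 58
Clamp to [0, 100] → 58
= HSL(189°, 58%, 32%)


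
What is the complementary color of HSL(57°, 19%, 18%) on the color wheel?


Complement = opposite side of color wheel = hue + 180°
H' = (57 + 180) mod 360 = 237°
S and L unchanged.
= HSL(237°, 19%, 18%)


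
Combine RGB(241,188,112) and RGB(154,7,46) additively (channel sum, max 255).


Additive: each channel = min(255, C₁+C₂)
R: 241+154 = 395 → 255
G: 188+7 = 195 → 195
B: 112+46 = 158 → 158
= RGB(255, 195, 158)


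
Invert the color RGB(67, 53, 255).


Invert: (255-R, 255-G, 255-B)
R: 255-67 = 188
G: 255-53 = 202
B: 255-255 = 0
= RGB(188, 202, 0)


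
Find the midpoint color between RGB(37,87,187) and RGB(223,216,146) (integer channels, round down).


Midpoint: each channel = ⌊(C₁+C₂)/2⌋
R: ⌊(37+223)/2⌋ = 130
G: ⌊(87+216)/2⌋ = 151
B: ⌊(187+146)/2⌋ = 166
= RGB(130, 151, 166)


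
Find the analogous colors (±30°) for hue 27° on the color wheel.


Base hue: 27°
Left analog: (27 - 30) mod 360 = 357°
Right analog: (27 + 30) mod 360 = 57°
Analogous hues = 357° and 57°


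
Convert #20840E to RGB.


20 → 32 (R)
84 → 132 (G)
0E → 14 (B)
= RGB(32, 132, 14)


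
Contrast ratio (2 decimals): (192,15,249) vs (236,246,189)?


Linearize each sRGB channel c=v/255: c/12.92 if c ≤ 0.04045 else ((c+0.055)/1.055)^2.4
L = 0.2126×R_lin + 0.7152×G_lin + 0.0722×B_lin
Color 1 (192,15,249):
  R=192: 192/255≈0.7529 > 0.04045 → ((0.7529+0.055)/1.055)^2.4 ≈ 0.52712
  G=15: 15/255≈0.0588 > 0.04045 → ((0.0588+0.055)/1.055)^2.4 ≈ 0.00478
  B=249: 249/255≈0.9765 > 0.04045 → ((0.9765+0.055)/1.055)^2.4 ≈ 0.94731
  L1 = 0.2126×0.52712 + 0.7152×0.00478 + 0.0722×0.94731 ≈ 0.18388
Color 2 (236,246,189):
  R=236: 236/255≈0.9255 > 0.04045 → ((0.9255+0.055)/1.055)^2.4 ≈ 0.83880
  G=246: 246/255≈0.9647 > 0.04045 → ((0.9647+0.055)/1.055)^2.4 ≈ 0.92158
  B=189: 189/255≈0.7412 > 0.04045 → ((0.7412+0.055)/1.055)^2.4 ≈ 0.50888
  L2 = 0.2126×0.83880 + 0.7152×0.92158 + 0.0722×0.50888 ≈ 0.87419
Lighter = 0.87419, Darker = 0.18388
Ratio = (L_lighter + 0.05) / (L_darker + 0.05)
Ratio = (0.87419 + 0.05) / (0.18388 + 0.05) = 0.92419 / 0.23388 ≈ 3.9516
Ratio ≈ 3.95:1


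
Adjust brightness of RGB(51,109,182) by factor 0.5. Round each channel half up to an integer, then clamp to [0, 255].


Multiply each channel by 0.5, round half up, clamp to [0, 255]
R: 51×0.5 = 25.5 → round → 26
G: 109×0.5 = 54.5 → round → 55
B: 182×0.5 = 91
= RGB(26, 55, 91)


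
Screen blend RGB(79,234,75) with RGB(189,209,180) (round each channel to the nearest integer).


Screen: C = 255 - (255-A)×(255-B)/255, rounded to nearest integer
R: 255 - (255-79)×(255-189)/255 = 255 - 11616/255 ≈ 255 - 45.553 = 209.447 → 209
G: 255 - (255-234)×(255-209)/255 = 255 - 966/255 ≈ 255 - 3.788 = 251.212 → 251
B: 255 - (255-75)×(255-180)/255 = 255 - 13500/255 ≈ 255 - 52.941 = 202.059 → 202
= RGB(209, 251, 202)


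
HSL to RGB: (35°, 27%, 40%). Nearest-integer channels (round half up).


H=35°, S=0.27, L=0.40
C = (1-|2L-1|)×S = (1-|-0.20|)×0.27 = 0.216
H' = H/60 = 35/60 ≈ 0.5833; X = C×(1-|H' mod 2 - 1|) = 0.126
m = L - C/2 = 0.40 - 0.108 = 0.292
Sector ⌊H'⌋ = 0 → (R',G',B') = (0.216, 0.126, 0.0)
RGB = ((R'+m)×255, (G'+m)×255, (B'+m)×255) = (129.54, 106.59, 74.46)
Round half up → RGB(130, 107, 74)


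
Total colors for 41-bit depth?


Colors = 2^bits = 2^41
= 2,199,023,255,552 colors


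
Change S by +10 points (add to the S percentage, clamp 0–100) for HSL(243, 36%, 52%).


Original S = 36%
Adjustment = +10 percentage points
New S = 36 + (10) = 46
Clamp to [0, 100] → 46
= HSL(243°, 46%, 52%)


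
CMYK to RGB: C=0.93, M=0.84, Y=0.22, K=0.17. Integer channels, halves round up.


R = 255 × (1-C) × (1-K) = 255 × 0.07 × 0.83 = 14.8155 → 15
G = 255 × (1-M) × (1-K) = 255 × 0.16 × 0.83 = 33.864 → 34
B = 255 × (1-Y) × (1-K) = 255 × 0.78 × 0.83 = 165.087 → 165
= RGB(15, 34, 165)


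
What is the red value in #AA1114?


Color: #AA1114
R = AA = 170
G = 11 = 17
B = 14 = 20
Red = 170


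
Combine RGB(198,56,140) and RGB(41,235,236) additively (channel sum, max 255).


Additive: each channel = min(255, C₁+C₂)
R: 198+41 = 239 → 239
G: 56+235 = 291 → 255
B: 140+236 = 376 → 255
= RGB(239, 255, 255)


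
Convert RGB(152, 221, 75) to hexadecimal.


R = 152 → 98 (hex)
G = 221 → DD (hex)
B = 75 → 4B (hex)
Hex = #98DD4B


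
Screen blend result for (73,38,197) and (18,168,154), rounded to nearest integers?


Screen: C = 255 - (255-A)×(255-B)/255, rounded to nearest integer
R: 255 - (255-73)×(255-18)/255 = 255 - 43134/255 ≈ 255 - 169.153 = 85.847 → 86
G: 255 - (255-38)×(255-168)/255 = 255 - 18879/255 ≈ 255 - 74.035 = 180.965 → 181
B: 255 - (255-197)×(255-154)/255 = 255 - 5858/255 ≈ 255 - 22.973 = 232.027 → 232
= RGB(86, 181, 232)


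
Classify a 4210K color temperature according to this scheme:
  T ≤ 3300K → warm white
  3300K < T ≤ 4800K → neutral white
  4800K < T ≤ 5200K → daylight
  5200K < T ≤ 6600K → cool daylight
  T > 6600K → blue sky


Temperature: 4210K
3300K < 4210K ≤ 4800K → neutral white
Classification: neutral white


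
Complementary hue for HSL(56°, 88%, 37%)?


Complement = opposite side of color wheel = hue + 180°
H' = (56 + 180) mod 360 = 236°
S and L unchanged.
= HSL(236°, 88%, 37%)


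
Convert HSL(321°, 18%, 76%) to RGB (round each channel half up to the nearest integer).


H=321°, S=0.18, L=0.76
C = (1-|2L-1|)×S = (1-|0.52|)×0.18 = 0.0864
H' = H/60 = 321/60 ≈ 5.3500; X = C×(1-|H' mod 2 - 1|) = 0.05616
m = L - C/2 = 0.76 - 0.0432 = 0.7168
Sector ⌊H'⌋ = 5 → (R',G',B') = (0.0864, 0.0, 0.05616)
RGB = ((R'+m)×255, (G'+m)×255, (B'+m)×255) = (204.816, 182.784, 197.1048)
Round half up → RGB(205, 183, 197)


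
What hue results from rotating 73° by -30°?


New hue = (H + rotation) mod 360
New hue = (73 -30) mod 360
= 43 mod 360
= 43°


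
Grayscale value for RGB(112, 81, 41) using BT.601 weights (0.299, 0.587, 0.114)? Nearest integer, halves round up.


Gray = 0.299×R + 0.587×G + 0.114×B
Gray = 0.299×112 + 0.587×81 + 0.114×41
Gray = 33.488 + 47.547 + 4.674
Gray = 85.709 → round half up → 86
Gray = 86


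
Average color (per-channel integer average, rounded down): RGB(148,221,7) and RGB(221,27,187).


Midpoint: each channel = ⌊(C₁+C₂)/2⌋
R: ⌊(148+221)/2⌋ = 184
G: ⌊(221+27)/2⌋ = 124
B: ⌊(7+187)/2⌋ = 97
= RGB(184, 124, 97)


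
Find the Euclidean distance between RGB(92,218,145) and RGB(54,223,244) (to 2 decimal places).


d = √[(R₁-R₂)² + (G₁-G₂)² + (B₁-B₂)²]
d = √[(92-54)² + (218-223)² + (145-244)²]
d = √[1444 + 25 + 9801]
d = √11270
d ≈ 106.16


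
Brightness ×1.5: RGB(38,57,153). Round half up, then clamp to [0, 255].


Multiply each channel by 1.5, round half up, clamp to [0, 255]
R: 38×1.5 = 57
G: 57×1.5 = 85.5 → round → 86
B: 153×1.5 = 229.5 → round → 230
= RGB(57, 86, 230)


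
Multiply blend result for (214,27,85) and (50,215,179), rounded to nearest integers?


Multiply: C = A×B/255, rounded to nearest integer
R: 214×50/255 = 10700/255 ≈ 41.961 → 42
G: 27×215/255 = 5805/255 ≈ 22.765 → 23
B: 85×179/255 = 15215/255 ≈ 59.667 → 60
= RGB(42, 23, 60)


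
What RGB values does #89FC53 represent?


89 → 137 (R)
FC → 252 (G)
53 → 83 (B)
= RGB(137, 252, 83)


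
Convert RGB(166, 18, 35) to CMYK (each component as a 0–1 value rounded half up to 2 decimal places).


R'=166/255≈0.6510, G'=18/255≈0.0706, B'=35/255≈0.1373
K = 1 - max(R',G',B') = 1 - 166/255 = 89/255 = 0.34901… → 0.35
(1-R'-K)/(1-K) simplifies to (max-R)/max with max = 166:
C = (166-166)/166 = 0/166 = 0 → 0.00
M = (166-18)/166 = 148/166 = 0.89156… → 0.89
Y = (166-35)/166 = 131/166 = 0.78915… → 0.79
= CMYK(0.00, 0.89, 0.79, 0.35)


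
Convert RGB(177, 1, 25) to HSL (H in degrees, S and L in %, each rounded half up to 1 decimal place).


Normalize: R'=177/255≈0.6941, G'=1/255≈0.0039, B'=25/255≈0.0980
Max=177/255, Min=1/255, Δ=Max-Min=176/255
L = (Max+Min)/2 = (177+1)/510 = 178/510 = 0.34901… → L = 34.9%
L ≤ 0.5 → S = Δ/(Max+Min) = 176/(177+1) = 176/178 = 0.98876… → S = 98.9%
(the 1/255 factors cancel in S and H, so raw channel differences can be used)
Max is R' → H = 60 × (((G-B)/Δ) mod 6) = 60 × (((1-25)/176) mod 6)
  (-24)/176 = -0.1363…; negative, so add 6 → 5.8636…
  H = 60 × 5.8636… = 351.818…° → H = 351.8°
= HSL(351.8°, 98.9%, 34.9%)


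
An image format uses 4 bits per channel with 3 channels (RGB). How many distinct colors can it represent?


Total bits = 4 bits/channel × 3 channels = 12 bits
Distinct colors = 2^12
= 4,096 colors


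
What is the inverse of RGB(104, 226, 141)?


Invert: (255-R, 255-G, 255-B)
R: 255-104 = 151
G: 255-226 = 29
B: 255-141 = 114
= RGB(151, 29, 114)


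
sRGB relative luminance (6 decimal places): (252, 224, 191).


Linearize each channel (sRGB transfer function): c = v/255; c_lin = c/12.92 if c ≤ 0.04045, else ((c+0.055)/1.055)^2.4
  R: 252/255 ≈ 0.988235 > 0.04045 → ((0.988235+0.055)/1.055)^2.4 ≈ 0.973445
  G: 224/255 ≈ 0.878431 > 0.04045 → ((0.878431+0.055)/1.055)^2.4 ≈ 0.745404
  B: 191/255 ≈ 0.749020 > 0.04045 → ((0.749020+0.055)/1.055)^2.4 ≈ 0.520996
R_lin = 0.973445, G_lin = 0.745404, B_lin = 0.520996
L = 0.2126×R + 0.7152×G + 0.0722×B
L = 0.2126×0.973445 + 0.7152×0.745404 + 0.0722×0.520996
L ≈ 0.777683


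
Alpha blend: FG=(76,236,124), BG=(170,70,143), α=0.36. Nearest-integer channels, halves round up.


C = α×F + (1-α)×B, with 1-α = 0.64
R: 0.36×76 + 0.64×170 = 27.36 + 108.80 = 136.16 → 136
G: 0.36×236 + 0.64×70 = 84.96 + 44.80 = 129.76 → 130
B: 0.36×124 + 0.64×143 = 44.64 + 91.52 = 136.16 → 136
= RGB(136, 130, 136)


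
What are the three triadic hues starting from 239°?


Triadic: equally spaced at 120° intervals
H1 = 239°
H2 = (239 + 120) mod 360 = 359°
H3 = (239 + 240) mod 360 = 119°
Triadic = 239°, 359°, 119°


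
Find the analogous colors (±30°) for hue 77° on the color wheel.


Base hue: 77°
Left analog: (77 - 30) mod 360 = 47°
Right analog: (77 + 30) mod 360 = 107°
Analogous hues = 47° and 107°


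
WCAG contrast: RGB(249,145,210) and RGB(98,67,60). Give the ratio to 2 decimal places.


Linearize each sRGB channel c=v/255: c/12.92 if c ≤ 0.04045 else ((c+0.055)/1.055)^2.4
L = 0.2126×R_lin + 0.7152×G_lin + 0.0722×B_lin
Color 1 (249,145,210):
  R=249: 249/255≈0.9765 > 0.04045 → ((0.9765+0.055)/1.055)^2.4 ≈ 0.94731
  G=145: 145/255≈0.5686 > 0.04045 → ((0.5686+0.055)/1.055)^2.4 ≈ 0.28315
  B=210: 210/255≈0.8235 > 0.04045 → ((0.8235+0.055)/1.055)^2.4 ≈ 0.64448
  L1 = 0.2126×0.94731 + 0.7152×0.28315 + 0.0722×0.64448 ≈ 0.45044
Color 2 (98,67,60):
  R=98: 98/255≈0.3843 > 0.04045 → ((0.3843+0.055)/1.055)^2.4 ≈ 0.12214
  G=67: 67/255≈0.2627 > 0.04045 → ((0.2627+0.055)/1.055)^2.4 ≈ 0.05613
  B=60: 60/255≈0.2353 > 0.04045 → ((0.2353+0.055)/1.055)^2.4 ≈ 0.04519
  L2 = 0.2126×0.12214 + 0.7152×0.05613 + 0.0722×0.04519 ≈ 0.06937
Lighter = 0.45044, Darker = 0.06937
Ratio = (L_lighter + 0.05) / (L_darker + 0.05)
Ratio = (0.45044 + 0.05) / (0.06937 + 0.05) = 0.50044 / 0.11937 ≈ 4.1922
Ratio ≈ 4.19:1


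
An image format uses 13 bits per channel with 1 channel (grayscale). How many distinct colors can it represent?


Total bits = 13 bits/channel × 1 channels = 13 bits
Distinct colors = 2^13
= 8,192 colors


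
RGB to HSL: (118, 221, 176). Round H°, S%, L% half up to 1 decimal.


Normalize: R'=118/255≈0.4627, G'=221/255≈0.8667, B'=176/255≈0.6902
Max=221/255, Min=118/255, Δ=Max-Min=103/255
L = (Max+Min)/2 = (221+118)/510 = 339/510 = 0.66470… → L = 66.5%
L > 0.5 → S = Δ/(2-Max-Min) = 103/(510-221-118) = 103/171 = 0.60233… → S = 60.2%
(the 1/255 factors cancel in S and H, so raw channel differences can be used)
Max is G' → H = 60 × ((B-R)/Δ + 2) = 60 × ((176-118)/103 + 2)
  58/103 + 2 = 0.5631… + 2 = 2.5631…
  H = 60 × 2.5631… = 153.786…° → H = 153.8°
= HSL(153.8°, 60.2%, 66.5%)


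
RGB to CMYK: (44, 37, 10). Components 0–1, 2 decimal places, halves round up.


R'=44/255≈0.1725, G'=37/255≈0.1451, B'=10/255≈0.0392
K = 1 - max(R',G',B') = 1 - 44/255 = 211/255 = 0.82745… → 0.83
(1-R'-K)/(1-K) simplifies to (max-R)/max with max = 44:
C = (44-44)/44 = 0/44 = 0 → 0.00
M = (44-37)/44 = 7/44 = 0.15909… → 0.16
Y = (44-10)/44 = 34/44 = 0.77272… → 0.77
= CMYK(0.00, 0.16, 0.77, 0.83)


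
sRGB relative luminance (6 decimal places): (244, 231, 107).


Linearize each channel (sRGB transfer function): c = v/255; c_lin = c/12.92 if c ≤ 0.04045, else ((c+0.055)/1.055)^2.4
  R: 244/255 ≈ 0.956863 > 0.04045 → ((0.956863+0.055)/1.055)^2.4 ≈ 0.904661
  G: 231/255 ≈ 0.905882 > 0.04045 → ((0.905882+0.055)/1.055)^2.4 ≈ 0.799103
  B: 107/255 ≈ 0.419608 > 0.04045 → ((0.419608+0.055)/1.055)^2.4 ≈ 0.147027
R_lin = 0.904661, G_lin = 0.799103, B_lin = 0.147027
L = 0.2126×R + 0.7152×G + 0.0722×B
L = 0.2126×0.904661 + 0.7152×0.799103 + 0.0722×0.147027
L ≈ 0.774465


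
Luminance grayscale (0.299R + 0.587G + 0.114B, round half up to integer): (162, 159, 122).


Gray = 0.299×R + 0.587×G + 0.114×B
Gray = 0.299×162 + 0.587×159 + 0.114×122
Gray = 48.438 + 93.333 + 13.908
Gray = 155.679 → round half up → 156
Gray = 156


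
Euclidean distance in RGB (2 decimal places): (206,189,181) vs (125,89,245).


d = √[(R₁-R₂)² + (G₁-G₂)² + (B₁-B₂)²]
d = √[(206-125)² + (189-89)² + (181-245)²]
d = √[6561 + 10000 + 4096]
d = √20657
d ≈ 143.73


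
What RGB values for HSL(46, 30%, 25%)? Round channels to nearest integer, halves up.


H=46°, S=0.30, L=0.25
C = (1-|2L-1|)×S = (1-|-0.50|)×0.30 = 0.15
H' = H/60 = 46/60 ≈ 0.7667; X = C×(1-|H' mod 2 - 1|) = 0.115
m = L - C/2 = 0.25 - 0.075 = 0.175
Sector ⌊H'⌋ = 0 → (R',G',B') = (0.15, 0.115, 0.0)
RGB = ((R'+m)×255, (G'+m)×255, (B'+m)×255) = (82.875, 73.95, 44.625)
Round half up → RGB(83, 74, 45)


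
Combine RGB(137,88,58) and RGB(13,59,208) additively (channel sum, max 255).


Additive: each channel = min(255, C₁+C₂)
R: 137+13 = 150 → 150
G: 88+59 = 147 → 147
B: 58+208 = 266 → 255
= RGB(150, 147, 255)


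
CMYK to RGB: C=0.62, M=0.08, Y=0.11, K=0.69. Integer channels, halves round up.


R = 255 × (1-C) × (1-K) = 255 × 0.38 × 0.31 = 30.039 → 30
G = 255 × (1-M) × (1-K) = 255 × 0.92 × 0.31 = 72.726 → 73
B = 255 × (1-Y) × (1-K) = 255 × 0.89 × 0.31 = 70.3545 → 70
= RGB(30, 73, 70)


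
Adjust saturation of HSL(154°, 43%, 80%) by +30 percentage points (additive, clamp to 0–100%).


Original S = 43%
Adjustment = +30 percentage points
New S = 43 + (30) = 73
Clamp to [0, 100] → 73
= HSL(154°, 73%, 80%)


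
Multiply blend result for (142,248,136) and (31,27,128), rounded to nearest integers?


Multiply: C = A×B/255, rounded to nearest integer
R: 142×31/255 = 4402/255 ≈ 17.263 → 17
G: 248×27/255 = 6696/255 ≈ 26.259 → 26
B: 136×128/255 = 17408/255 ≈ 68.267 → 68
= RGB(17, 26, 68)


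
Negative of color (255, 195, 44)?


Invert: (255-R, 255-G, 255-B)
R: 255-255 = 0
G: 255-195 = 60
B: 255-44 = 211
= RGB(0, 60, 211)


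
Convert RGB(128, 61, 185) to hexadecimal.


R = 128 → 80 (hex)
G = 61 → 3D (hex)
B = 185 → B9 (hex)
Hex = #803DB9


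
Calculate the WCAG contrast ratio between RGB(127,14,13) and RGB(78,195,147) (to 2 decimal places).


Linearize each sRGB channel c=v/255: c/12.92 if c ≤ 0.04045 else ((c+0.055)/1.055)^2.4
L = 0.2126×R_lin + 0.7152×G_lin + 0.0722×B_lin
Color 1 (127,14,13):
  R=127: 127/255≈0.4980 > 0.04045 → ((0.4980+0.055)/1.055)^2.4 ≈ 0.21223
  G=14: 14/255≈0.0549 > 0.04045 → ((0.0549+0.055)/1.055)^2.4 ≈ 0.00439
  B=13: 13/255≈0.0510 > 0.04045 → ((0.0510+0.055)/1.055)^2.4 ≈ 0.00402
  L1 = 0.2126×0.21223 + 0.7152×0.00439 + 0.0722×0.00402 ≈ 0.04855
Color 2 (78,195,147):
  R=78: 78/255≈0.3059 > 0.04045 → ((0.3059+0.055)/1.055)^2.4 ≈ 0.07619
  G=195: 195/255≈0.7647 > 0.04045 → ((0.7647+0.055)/1.055)^2.4 ≈ 0.54572
  B=147: 147/255≈0.5765 > 0.04045 → ((0.5765+0.055)/1.055)^2.4 ≈ 0.29177
  L2 = 0.2126×0.07619 + 0.7152×0.54572 + 0.0722×0.29177 ≈ 0.42756
Lighter = 0.42756, Darker = 0.04855
Ratio = (L_lighter + 0.05) / (L_darker + 0.05)
Ratio = (0.42756 + 0.05) / (0.04855 + 0.05) = 0.47756 / 0.09855 ≈ 4.8458
Ratio ≈ 4.85:1


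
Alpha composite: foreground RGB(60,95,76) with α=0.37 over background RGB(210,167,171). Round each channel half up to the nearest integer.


C = α×F + (1-α)×B, with 1-α = 0.63
R: 0.37×60 + 0.63×210 = 22.20 + 132.30 = 154.50 → 155
G: 0.37×95 + 0.63×167 = 35.15 + 105.21 = 140.36 → 140
B: 0.37×76 + 0.63×171 = 28.12 + 107.73 = 135.85 → 136
= RGB(155, 140, 136)


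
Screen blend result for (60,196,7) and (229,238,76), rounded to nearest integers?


Screen: C = 255 - (255-A)×(255-B)/255, rounded to nearest integer
R: 255 - (255-60)×(255-229)/255 = 255 - 5070/255 ≈ 255 - 19.882 = 235.118 → 235
G: 255 - (255-196)×(255-238)/255 = 255 - 1003/255 ≈ 255 - 3.933 = 251.067 → 251
B: 255 - (255-7)×(255-76)/255 = 255 - 44392/255 ≈ 255 - 174.086 = 80.914 → 81
= RGB(235, 251, 81)


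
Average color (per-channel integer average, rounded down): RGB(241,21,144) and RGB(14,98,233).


Midpoint: each channel = ⌊(C₁+C₂)/2⌋
R: ⌊(241+14)/2⌋ = 127
G: ⌊(21+98)/2⌋ = 59
B: ⌊(144+233)/2⌋ = 188
= RGB(127, 59, 188)


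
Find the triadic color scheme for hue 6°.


Triadic: equally spaced at 120° intervals
H1 = 6°
H2 = (6 + 120) mod 360 = 126°
H3 = (6 + 240) mod 360 = 246°
Triadic = 6°, 126°, 246°


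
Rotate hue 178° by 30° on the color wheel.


New hue = (H + rotation) mod 360
New hue = (178 + 30) mod 360
= 208 mod 360
= 208°


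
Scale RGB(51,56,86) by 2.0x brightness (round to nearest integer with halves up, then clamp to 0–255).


Multiply each channel by 2.0, round half up, clamp to [0, 255]
R: 51×2.0 = 102
G: 56×2.0 = 112
B: 86×2.0 = 172
= RGB(102, 112, 172)


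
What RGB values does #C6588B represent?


C6 → 198 (R)
58 → 88 (G)
8B → 139 (B)
= RGB(198, 88, 139)


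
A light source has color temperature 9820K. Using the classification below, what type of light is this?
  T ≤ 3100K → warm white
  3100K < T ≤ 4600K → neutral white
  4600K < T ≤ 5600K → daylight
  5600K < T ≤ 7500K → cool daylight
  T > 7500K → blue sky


Temperature: 9820K
9820K > 7500K → blue sky
Classification: blue sky


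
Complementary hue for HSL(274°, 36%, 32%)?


Complement = opposite side of color wheel = hue + 180°
H' = (274 + 180) mod 360 = 94°
S and L unchanged.
= HSL(94°, 36%, 32%)


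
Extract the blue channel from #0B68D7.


Color: #0B68D7
R = 0B = 11
G = 68 = 104
B = D7 = 215
Blue = 215


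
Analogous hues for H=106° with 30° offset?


Base hue: 106°
Left analog: (106 - 30) mod 360 = 76°
Right analog: (106 + 30) mod 360 = 136°
Analogous hues = 76° and 136°


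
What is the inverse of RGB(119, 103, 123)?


Invert: (255-R, 255-G, 255-B)
R: 255-119 = 136
G: 255-103 = 152
B: 255-123 = 132
= RGB(136, 152, 132)


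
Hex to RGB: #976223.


97 → 151 (R)
62 → 98 (G)
23 → 35 (B)
= RGB(151, 98, 35)


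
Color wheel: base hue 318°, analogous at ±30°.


Base hue: 318°
Left analog: (318 - 30) mod 360 = 288°
Right analog: (318 + 30) mod 360 = 348°
Analogous hues = 288° and 348°


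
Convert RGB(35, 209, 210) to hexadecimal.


R = 35 → 23 (hex)
G = 209 → D1 (hex)
B = 210 → D2 (hex)
Hex = #23D1D2


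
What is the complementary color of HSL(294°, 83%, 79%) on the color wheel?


Complement = opposite side of color wheel = hue + 180°
H' = (294 + 180) mod 360 = 114°
S and L unchanged.
= HSL(114°, 83%, 79%)


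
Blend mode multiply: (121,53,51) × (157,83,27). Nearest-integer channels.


Multiply: C = A×B/255, rounded to nearest integer
R: 121×157/255 = 18997/255 ≈ 74.498 → 74
G: 53×83/255 = 4399/255 ≈ 17.251 → 17
B: 51×27/255 = 1377/255 ≈ 5.400 → 5
= RGB(74, 17, 5)


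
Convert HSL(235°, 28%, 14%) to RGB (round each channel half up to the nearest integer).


H=235°, S=0.28, L=0.14
C = (1-|2L-1|)×S = (1-|-0.72|)×0.28 = 0.0784
H' = H/60 = 235/60 ≈ 3.9167; X = C×(1-|H' mod 2 - 1|) ≈ 0.0065
m = L - C/2 = 0.14 - 0.0392 = 0.1008
Sector ⌊H'⌋ = 3 → (R',G',B') = (0.0, ≈0.0065, 0.0784)
RGB = ((R'+m)×255, (G'+m)×255, (B'+m)×255) = (25.704, 27.37, 45.696)
Round half up → RGB(26, 27, 46)


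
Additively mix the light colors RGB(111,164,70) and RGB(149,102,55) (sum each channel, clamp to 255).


Additive: each channel = min(255, C₁+C₂)
R: 111+149 = 260 → 255
G: 164+102 = 266 → 255
B: 70+55 = 125 → 125
= RGB(255, 255, 125)


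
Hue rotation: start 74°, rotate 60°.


New hue = (H + rotation) mod 360
New hue = (74 + 60) mod 360
= 134 mod 360
= 134°


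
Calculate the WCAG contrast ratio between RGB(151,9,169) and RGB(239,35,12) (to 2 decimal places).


Linearize each sRGB channel c=v/255: c/12.92 if c ≤ 0.04045 else ((c+0.055)/1.055)^2.4
L = 0.2126×R_lin + 0.7152×G_lin + 0.0722×B_lin
Color 1 (151,9,169):
  R=151: 151/255≈0.5922 > 0.04045 → ((0.5922+0.055)/1.055)^2.4 ≈ 0.30947
  G=9: 9/255≈0.0353 ≤ 0.04045 → 0.0353/12.92 ≈ 0.00273
  B=169: 169/255≈0.6627 > 0.04045 → ((0.6627+0.055)/1.055)^2.4 ≈ 0.39676
  L1 = 0.2126×0.30947 + 0.7152×0.00273 + 0.0722×0.39676 ≈ 0.09639
Color 2 (239,35,12):
  R=239: 239/255≈0.9373 > 0.04045 → ((0.9373+0.055)/1.055)^2.4 ≈ 0.86316
  G=35: 35/255≈0.1373 > 0.04045 → ((0.1373+0.055)/1.055)^2.4 ≈ 0.01681
  B=12: 12/255≈0.0471 > 0.04045 → ((0.0471+0.055)/1.055)^2.4 ≈ 0.00368
  L2 = 0.2126×0.86316 + 0.7152×0.01681 + 0.0722×0.00368 ≈ 0.19579
Lighter = 0.19579, Darker = 0.09639
Ratio = (L_lighter + 0.05) / (L_darker + 0.05)
Ratio = (0.19579 + 0.05) / (0.09639 + 0.05) = 0.24579 / 0.14639 ≈ 1.6790
Ratio ≈ 1.68:1


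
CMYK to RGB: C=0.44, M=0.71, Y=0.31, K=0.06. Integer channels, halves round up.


R = 255 × (1-C) × (1-K) = 255 × 0.56 × 0.94 = 134.232 → 134
G = 255 × (1-M) × (1-K) = 255 × 0.29 × 0.94 = 69.513 → 70
B = 255 × (1-Y) × (1-K) = 255 × 0.69 × 0.94 = 165.393 → 165
= RGB(134, 70, 165)


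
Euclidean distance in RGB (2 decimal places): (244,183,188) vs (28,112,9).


d = √[(R₁-R₂)² + (G₁-G₂)² + (B₁-B₂)²]
d = √[(244-28)² + (183-112)² + (188-9)²]
d = √[46656 + 5041 + 32041]
d = √83738
d ≈ 289.38


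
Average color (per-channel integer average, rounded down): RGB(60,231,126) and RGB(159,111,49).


Midpoint: each channel = ⌊(C₁+C₂)/2⌋
R: ⌊(60+159)/2⌋ = 109
G: ⌊(231+111)/2⌋ = 171
B: ⌊(126+49)/2⌋ = 87
= RGB(109, 171, 87)


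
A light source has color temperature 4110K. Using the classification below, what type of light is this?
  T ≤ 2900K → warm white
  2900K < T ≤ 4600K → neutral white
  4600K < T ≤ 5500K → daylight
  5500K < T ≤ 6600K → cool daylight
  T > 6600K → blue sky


Temperature: 4110K
2900K < 4110K ≤ 4600K → neutral white
Classification: neutral white


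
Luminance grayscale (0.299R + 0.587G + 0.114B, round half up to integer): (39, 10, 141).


Gray = 0.299×R + 0.587×G + 0.114×B
Gray = 0.299×39 + 0.587×10 + 0.114×141
Gray = 11.661 + 5.870 + 16.074
Gray = 33.605 → round half up → 34
Gray = 34


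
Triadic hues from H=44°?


Triadic: equally spaced at 120° intervals
H1 = 44°
H2 = (44 + 120) mod 360 = 164°
H3 = (44 + 240) mod 360 = 284°
Triadic = 44°, 164°, 284°


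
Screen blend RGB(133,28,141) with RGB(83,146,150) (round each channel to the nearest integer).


Screen: C = 255 - (255-A)×(255-B)/255, rounded to nearest integer
R: 255 - (255-133)×(255-83)/255 = 255 - 20984/255 ≈ 255 - 82.290 = 172.710 → 173
G: 255 - (255-28)×(255-146)/255 = 255 - 24743/255 ≈ 255 - 97.031 = 157.969 → 158
B: 255 - (255-141)×(255-150)/255 = 255 - 11970/255 ≈ 255 - 46.941 = 208.059 → 208
= RGB(173, 158, 208)


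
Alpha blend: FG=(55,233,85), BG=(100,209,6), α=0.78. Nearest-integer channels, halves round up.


C = α×F + (1-α)×B, with 1-α = 0.22
R: 0.78×55 + 0.22×100 = 42.90 + 22.00 = 64.90 → 65
G: 0.78×233 + 0.22×209 = 181.74 + 45.98 = 227.72 → 228
B: 0.78×85 + 0.22×6 = 66.30 + 1.32 = 67.62 → 68
= RGB(65, 228, 68)


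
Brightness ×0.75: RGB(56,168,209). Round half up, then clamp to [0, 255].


Multiply each channel by 0.75, round half up, clamp to [0, 255]
R: 56×0.75 = 42
G: 168×0.75 = 126
B: 209×0.75 = 156.75 → round → 157
= RGB(42, 126, 157)


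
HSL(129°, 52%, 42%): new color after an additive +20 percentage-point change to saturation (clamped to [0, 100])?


Original S = 52%
Adjustment = +20 percentage points
New S = 52 + (20) = 72
Clamp to [0, 100] → 72
= HSL(129°, 72%, 42%)


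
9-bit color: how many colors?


Colors = 2^bits = 2^9
= 512 colors


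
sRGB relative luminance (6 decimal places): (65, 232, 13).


Linearize each channel (sRGB transfer function): c = v/255; c_lin = c/12.92 if c ≤ 0.04045, else ((c+0.055)/1.055)^2.4
  R: 65/255 ≈ 0.254902 > 0.04045 → ((0.254902+0.055)/1.055)^2.4 ≈ 0.052861
  G: 232/255 ≈ 0.909804 > 0.04045 → ((0.909804+0.055)/1.055)^2.4 ≈ 0.806952
  B: 13/255 ≈ 0.050980 > 0.04045 → ((0.050980+0.055)/1.055)^2.4 ≈ 0.004025
R_lin = 0.052861, G_lin = 0.806952, B_lin = 0.004025
L = 0.2126×R + 0.7152×G + 0.0722×B
L = 0.2126×0.052861 + 0.7152×0.806952 + 0.0722×0.004025
L ≈ 0.588661


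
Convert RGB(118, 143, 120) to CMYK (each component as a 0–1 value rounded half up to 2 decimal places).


R'=118/255≈0.4627, G'=143/255≈0.5608, B'=120/255≈0.4706
K = 1 - max(R',G',B') = 1 - 143/255 = 112/255 = 0.43921… → 0.44
(1-R'-K)/(1-K) simplifies to (max-R)/max with max = 143:
C = (143-118)/143 = 25/143 = 0.17482… → 0.17
M = (143-143)/143 = 0/143 = 0 → 0.00
Y = (143-120)/143 = 23/143 = 0.16083… → 0.16
= CMYK(0.17, 0.00, 0.16, 0.44)


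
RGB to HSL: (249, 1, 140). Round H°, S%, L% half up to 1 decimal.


Normalize: R'=249/255≈0.9765, G'=1/255≈0.0039, B'=140/255≈0.5490
Max=249/255, Min=1/255, Δ=Max-Min=248/255
L = (Max+Min)/2 = (249+1)/510 = 250/510 = 0.49019… → L = 49.0%
L ≤ 0.5 → S = Δ/(Max+Min) = 248/(249+1) = 248/250 = 0.992 → S = 99.2%
(the 1/255 factors cancel in S and H, so raw channel differences can be used)
Max is R' → H = 60 × (((G-B)/Δ) mod 6) = 60 × (((1-140)/248) mod 6)
  (-139)/248 = -0.5604…; negative, so add 6 → 5.4395…
  H = 60 × 5.4395… = 326.370…° → H = 326.4°
= HSL(326.4°, 99.2%, 49.0%)


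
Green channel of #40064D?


Color: #40064D
R = 40 = 64
G = 06 = 6
B = 4D = 77
Green = 6


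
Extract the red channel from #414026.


Color: #414026
R = 41 = 65
G = 40 = 64
B = 26 = 38
Red = 65


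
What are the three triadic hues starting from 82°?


Triadic: equally spaced at 120° intervals
H1 = 82°
H2 = (82 + 120) mod 360 = 202°
H3 = (82 + 240) mod 360 = 322°
Triadic = 82°, 202°, 322°


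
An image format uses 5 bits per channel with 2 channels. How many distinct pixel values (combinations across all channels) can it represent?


Total bits = 5 bits/channel × 2 channels = 10 bits
Distinct pixel values = 2^10
= 1,024 pixel values


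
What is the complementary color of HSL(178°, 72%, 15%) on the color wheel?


Complement = opposite side of color wheel = hue + 180°
H' = (178 + 180) mod 360 = 358°
S and L unchanged.
= HSL(358°, 72%, 15%)


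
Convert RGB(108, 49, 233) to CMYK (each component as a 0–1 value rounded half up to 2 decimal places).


R'=108/255≈0.4235, G'=49/255≈0.1922, B'=233/255≈0.9137
K = 1 - max(R',G',B') = 1 - 233/255 = 22/255 = 0.08627… → 0.09
(1-R'-K)/(1-K) simplifies to (max-R)/max with max = 233:
C = (233-108)/233 = 125/233 = 0.53648… → 0.54
M = (233-49)/233 = 184/233 = 0.78969… → 0.79
Y = (233-233)/233 = 0/233 = 0 → 0.00
= CMYK(0.54, 0.79, 0.00, 0.09)


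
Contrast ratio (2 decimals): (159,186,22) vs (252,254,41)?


Linearize each sRGB channel c=v/255: c/12.92 if c ≤ 0.04045 else ((c+0.055)/1.055)^2.4
L = 0.2126×R_lin + 0.7152×G_lin + 0.0722×B_lin
Color 1 (159,186,22):
  R=159: 159/255≈0.6235 > 0.04045 → ((0.6235+0.055)/1.055)^2.4 ≈ 0.34670
  G=186: 186/255≈0.7294 > 0.04045 → ((0.7294+0.055)/1.055)^2.4 ≈ 0.49102
  B=22: 22/255≈0.0863 > 0.04045 → ((0.0863+0.055)/1.055)^2.4 ≈ 0.00802
  L1 = 0.2126×0.34670 + 0.7152×0.49102 + 0.0722×0.00802 ≈ 0.42547
Color 2 (252,254,41):
  R=252: 252/255≈0.9882 > 0.04045 → ((0.9882+0.055)/1.055)^2.4 ≈ 0.97345
  G=254: 254/255≈0.9961 > 0.04045 → ((0.9961+0.055)/1.055)^2.4 ≈ 0.99110
  B=41: 41/255≈0.1608 > 0.04045 → ((0.1608+0.055)/1.055)^2.4 ≈ 0.02217
  L2 = 0.2126×0.97345 + 0.7152×0.99110 + 0.0722×0.02217 ≈ 0.91739
Lighter = 0.91739, Darker = 0.42547
Ratio = (L_lighter + 0.05) / (L_darker + 0.05)
Ratio = (0.91739 + 0.05) / (0.42547 + 0.05) = 0.96739 / 0.47547 ≈ 2.0346
Ratio ≈ 2.03:1


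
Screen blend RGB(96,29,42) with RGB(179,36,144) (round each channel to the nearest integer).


Screen: C = 255 - (255-A)×(255-B)/255, rounded to nearest integer
R: 255 - (255-96)×(255-179)/255 = 255 - 12084/255 ≈ 255 - 47.388 = 207.612 → 208
G: 255 - (255-29)×(255-36)/255 = 255 - 49494/255 ≈ 255 - 194.094 = 60.906 → 61
B: 255 - (255-42)×(255-144)/255 = 255 - 23643/255 ≈ 255 - 92.718 = 162.282 → 162
= RGB(208, 61, 162)


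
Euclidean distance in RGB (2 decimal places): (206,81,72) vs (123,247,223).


d = √[(R₁-R₂)² + (G₁-G₂)² + (B₁-B₂)²]
d = √[(206-123)² + (81-247)² + (72-223)²]
d = √[6889 + 27556 + 22801]
d = √57246
d ≈ 239.26


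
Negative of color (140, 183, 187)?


Invert: (255-R, 255-G, 255-B)
R: 255-140 = 115
G: 255-183 = 72
B: 255-187 = 68
= RGB(115, 72, 68)


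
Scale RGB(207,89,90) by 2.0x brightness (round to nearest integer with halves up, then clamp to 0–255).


Multiply each channel by 2.0, round half up, clamp to [0, 255]
R: 207×2.0 = 414 → clamp → 255
G: 89×2.0 = 178
B: 90×2.0 = 180
= RGB(255, 178, 180)


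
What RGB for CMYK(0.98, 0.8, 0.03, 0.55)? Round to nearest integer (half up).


R = 255 × (1-C) × (1-K) = 255 × 0.02 × 0.45 = 2.295 → 2
G = 255 × (1-M) × (1-K) = 255 × 0.20 × 0.45 = 22.95 → 23
B = 255 × (1-Y) × (1-K) = 255 × 0.97 × 0.45 = 111.3075 → 111
= RGB(2, 23, 111)
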